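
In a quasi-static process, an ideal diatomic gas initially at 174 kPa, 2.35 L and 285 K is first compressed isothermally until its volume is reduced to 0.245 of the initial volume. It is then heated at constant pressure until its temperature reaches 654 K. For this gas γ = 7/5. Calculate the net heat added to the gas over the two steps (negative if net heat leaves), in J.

1280 J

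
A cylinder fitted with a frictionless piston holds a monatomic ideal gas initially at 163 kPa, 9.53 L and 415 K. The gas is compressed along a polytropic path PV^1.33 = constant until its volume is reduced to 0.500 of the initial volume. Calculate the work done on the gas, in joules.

1210 J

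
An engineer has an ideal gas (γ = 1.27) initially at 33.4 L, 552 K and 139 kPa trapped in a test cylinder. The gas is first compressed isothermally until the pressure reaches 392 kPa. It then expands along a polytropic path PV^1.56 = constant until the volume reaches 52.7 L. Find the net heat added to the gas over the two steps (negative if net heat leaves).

-9860 J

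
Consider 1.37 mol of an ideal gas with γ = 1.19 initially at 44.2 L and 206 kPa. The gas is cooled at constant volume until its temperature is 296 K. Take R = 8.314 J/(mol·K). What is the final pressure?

76.3 kPa

T₁ = P₁V₁/(nR) = 206×44.2/(1.37×8.314) = 799 K.
Isochoric: V stays 44.2 L; P/T = const ⇒ T₂ = 296 K, P₂ = 76.3 kPa.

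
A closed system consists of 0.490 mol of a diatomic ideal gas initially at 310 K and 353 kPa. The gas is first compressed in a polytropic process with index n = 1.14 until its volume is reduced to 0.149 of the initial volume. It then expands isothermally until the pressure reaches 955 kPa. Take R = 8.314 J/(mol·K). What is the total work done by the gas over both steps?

-818 J

V₁ = nRT₁/P₁ = 0.490×8.314×310/353 = 3.58 L.
Step 1 — Polytropic n=1.14: T₂ = T₁(V₁/V₂)^(n−1) = 310×(6.71)^0.14 = 405 K; P₂ = P₁(V₁/V₂)^n = 3090 kPa.
W = (P₁V₁−P₂V₂)/(n−1) = (353×3.58−3090×0.533)/0.14 = -2760 J.
ΔU = nCvΔT = 0.490×20.8×(405−310) = 964 J.
Q = ΔU + W = -1790 J.
State after step 1: P = 3090 kPa, V = 0.533 L, T = 405 K.
Step 2 — Isothermal: T stays 405 K; PV = const ⇒ V₂ = 1.73 L, P₂ = 955 kPa.
ΔU = 0 (ideal gas, T constant).
W = nRT ln(V₂/V₁) = 0.490×8.314×405×ln(3.24) = 1940 J.
Q = ΔU + W = 1940 J.
Net over both steps: W = -818 J, Q = 146 J, ΔU = 964 J.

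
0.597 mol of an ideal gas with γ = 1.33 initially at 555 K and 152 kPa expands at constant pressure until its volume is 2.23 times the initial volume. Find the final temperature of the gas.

1240 K

V₁ = nRT₁/P₁ = 0.597×8.314×555/152 = 18.1 L.
Isobaric: P stays 152 kPa; V/T = const ⇒ T₂ = 1240 K, V₂ = 40.4 L.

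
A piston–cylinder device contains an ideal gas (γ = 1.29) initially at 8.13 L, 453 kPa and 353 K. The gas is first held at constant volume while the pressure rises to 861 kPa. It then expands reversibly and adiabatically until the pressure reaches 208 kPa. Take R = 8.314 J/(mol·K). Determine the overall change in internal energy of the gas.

4840 J

n = P₁V₁/(RT₁) = 453×8.13/(8.314×353) = 1.25 mol.
Step 1 — Isochoric: V stays 8.13 L; P/T = const ⇒ T₂ = 671 K, P₂ = 861 kPa.
W = 0 (no volume change).
ΔU = nCvΔT = 1.25×28.7×(671−353) = 11400 J.
Q = ΔU = 11400 J.
State after step 1: P = 861 kPa, V = 8.13 L, T = 671 K.
Step 2 — Adiabatic: T₂/T₁ = (P₂/P₁)^((γ−1)/γ) ⇒ T₂ = 671×(0.242)^0.225 = 488 K; V₂ = 24.5 L.
ΔU = nCvΔT = 1.25×28.7×(488−671) = -6600 J.
Q = 0 for an adiabatic process, so W = −ΔU = 6600 J.
Net over both steps: W = 6600 J, Q = 11400 J, ΔU = 4840 J.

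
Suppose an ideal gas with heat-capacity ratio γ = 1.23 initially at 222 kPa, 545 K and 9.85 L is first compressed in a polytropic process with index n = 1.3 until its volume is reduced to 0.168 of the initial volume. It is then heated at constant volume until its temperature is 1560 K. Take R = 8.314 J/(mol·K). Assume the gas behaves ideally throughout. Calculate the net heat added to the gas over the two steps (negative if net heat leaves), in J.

12500 J

n = P₁V₁/(RT₁) = 222×9.85/(8.314×545) = 0.483 mol.
Step 1 — Polytropic n=1.3: T₂ = T₁(V₁/V₂)^(n−1) = 545×(5.95)^0.30 = 931 K; P₂ = P₁(V₁/V₂)^n = 2260 kPa.
W = (P₁V₁−P₂V₂)/(n−1) = (222×9.85−2260×1.65)/0.30 = -5160 J.
ΔU = nCvΔT = 0.483×36.1×(931−545) = 6730 J.
Q = ΔU + W = 1570 J.
State after step 1: P = 2260 kPa, V = 1.65 L, T = 931 K.
Step 2 — Isochoric: V stays 1.65 L; P/T = const ⇒ T₂ = 1560 K, P₂ = 3780 kPa.
W = 0 (no volume change).
ΔU = nCvΔT = 0.483×36.1×(1560−931) = 11000 J.
Q = ΔU = 11000 J.
Net over both steps: W = -5160 J, Q = 12500 J, ΔU = 17700 J.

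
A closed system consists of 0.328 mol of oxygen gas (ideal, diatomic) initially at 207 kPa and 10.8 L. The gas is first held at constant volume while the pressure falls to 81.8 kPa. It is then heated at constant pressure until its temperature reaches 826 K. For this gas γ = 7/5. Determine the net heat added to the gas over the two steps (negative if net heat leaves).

T₁ = P₁V₁/(nR) = 207×10.8/(0.328×8.314) = 820 K.
Step 1 — Isochoric: V stays 10.8 L; P/T = const ⇒ T₂ = 324 K, P₂ = 81.8 kPa.
W = 0 (no volume change).
ΔU = nCvΔT = 0.328×20.8×(324−820) = -3380 J.
Q = ΔU = -3380 J.
State after step 1: P = 81.8 kPa, V = 10.8 L, T = 324 K.
Step 2 — Isobaric: P stays 81.8 kPa; V/T = const ⇒ T₂ = 826 K, V₂ = 27.5 L.
W = PΔV = 81.8×(27.5−10.8) kPa·L = 1370 J.
ΔU = nCvΔT = 0.328×20.8×(826−324) = 3420 J.
Q = ΔU + W = nCpΔT = 4790 J.
Net over both steps: W = 1370 J, Q = 1410 J, ΔU = 42.2 J.

1410 J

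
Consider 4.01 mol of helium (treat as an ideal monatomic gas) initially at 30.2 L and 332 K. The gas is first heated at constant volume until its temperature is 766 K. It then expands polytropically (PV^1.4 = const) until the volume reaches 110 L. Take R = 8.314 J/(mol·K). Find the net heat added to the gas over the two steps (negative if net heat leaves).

32000 J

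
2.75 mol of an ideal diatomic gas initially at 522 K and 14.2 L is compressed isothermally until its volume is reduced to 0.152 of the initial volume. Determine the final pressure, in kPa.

5530 kPa

P₁ = nRT₁/V₁ = 2.75×8.314×522/14.2 = 840 kPa.
Isothermal: T stays 522 K; PV = const ⇒ V₂ = 2.16 L, P₂ = 5530 kPa.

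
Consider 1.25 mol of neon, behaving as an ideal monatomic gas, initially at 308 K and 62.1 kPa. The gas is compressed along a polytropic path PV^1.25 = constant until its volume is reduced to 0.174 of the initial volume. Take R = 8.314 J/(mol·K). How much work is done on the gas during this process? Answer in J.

V₁ = nRT₁/P₁ = 1.25×8.314×308/62.1 = 51.5 L.
Polytropic n=1.25: T₂ = T₁(V₁/V₂)^(n−1) = 308×(5.75)^0.25 = 477 K; P₂ = P₁(V₁/V₂)^n = 553 kPa.
W = (P₁V₁−P₂V₂)/(n−1) = (62.1×51.5−553×8.97)/0.25 = -7020 J.
Work done on the gas = −W_by = 7020 J.

7020 J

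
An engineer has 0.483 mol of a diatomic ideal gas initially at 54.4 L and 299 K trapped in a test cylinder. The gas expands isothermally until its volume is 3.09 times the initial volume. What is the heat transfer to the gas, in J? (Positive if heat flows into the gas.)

1350 J

P₁ = nRT₁/V₁ = 0.483×8.314×299/54.4 = 22.1 kPa.
Isothermal: T stays 299 K; PV = const ⇒ V₂ = 168 L, P₂ = 7.14 kPa.
ΔU = 0 (ideal gas, T constant).
W = nRT ln(V₂/V₁) = 0.483×8.314×299×ln(3.09) = 1350 J.
Q = ΔU + W = 1350 J.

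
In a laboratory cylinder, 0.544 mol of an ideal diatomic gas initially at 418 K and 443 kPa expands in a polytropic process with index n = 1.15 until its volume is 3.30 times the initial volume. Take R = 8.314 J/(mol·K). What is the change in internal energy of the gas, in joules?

-775 J

V₁ = nRT₁/P₁ = 0.544×8.314×418/443 = 4.27 L.
Polytropic n=1.15: T₂ = T₁(V₁/V₂)^(n−1) = 418×(0.303)^0.15 = 349 K; P₂ = P₁(V₁/V₂)^n = 112 kPa.
For an ideal gas ΔU = nCvΔT with Cv = (5/2)R = 20.8 J/(mol·K).
ΔU = 0.544×20.8×(349−418) = -775 J.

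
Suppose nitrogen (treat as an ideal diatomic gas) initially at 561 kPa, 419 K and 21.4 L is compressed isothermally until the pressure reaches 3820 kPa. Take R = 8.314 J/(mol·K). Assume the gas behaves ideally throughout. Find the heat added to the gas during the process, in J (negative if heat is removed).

n = P₁V₁/(RT₁) = 561×21.4/(8.314×419) = 3.45 mol.
Isothermal: T stays 419 K; PV = const ⇒ V₂ = 3.14 L, P₂ = 3820 kPa.
ΔU = 0 (ideal gas, T constant).
W = nRT ln(V₂/V₁) = 3.45×8.314×419×ln(0.147) = -23000 J.
Q = ΔU + W = -23000 J.

-23000 J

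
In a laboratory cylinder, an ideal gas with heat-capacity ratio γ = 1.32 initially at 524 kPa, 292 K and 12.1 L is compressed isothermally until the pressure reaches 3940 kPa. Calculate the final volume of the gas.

1.61 L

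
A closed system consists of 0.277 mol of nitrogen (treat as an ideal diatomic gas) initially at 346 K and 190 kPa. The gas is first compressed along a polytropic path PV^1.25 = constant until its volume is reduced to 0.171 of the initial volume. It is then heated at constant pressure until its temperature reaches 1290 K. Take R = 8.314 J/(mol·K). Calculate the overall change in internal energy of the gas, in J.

V₁ = nRT₁/P₁ = 0.277×8.314×346/190 = 4.19 L.
Step 1 — Polytropic n=1.25: T₂ = T₁(V₁/V₂)^(n−1) = 346×(5.85)^0.25 = 538 K; P₂ = P₁(V₁/V₂)^n = 1730 kPa.
W = (P₁V₁−P₂V₂)/(n−1) = (190×4.19−1730×0.717)/0.25 = -1770 J.
ΔU = nCvΔT = 0.277×20.8×(538−346) = 1110 J.
Q = ΔU + W = -663 J.
State after step 1: P = 1730 kPa, V = 0.717 L, T = 538 K.
Step 2 — Isobaric: P stays 1730 kPa; V/T = const ⇒ T₂ = 1290 K, V₂ = 1.72 L.
W = PΔV = 1730×(1.72−0.717) kPa·L = 1730 J.
ΔU = nCvΔT = 0.277×20.8×(1290−538) = 4330 J.
Q = ΔU + W = nCpΔT = 6060 J.
Net over both steps: W = -37.5 J, Q = 5400 J, ΔU = 5440 J.

5440 J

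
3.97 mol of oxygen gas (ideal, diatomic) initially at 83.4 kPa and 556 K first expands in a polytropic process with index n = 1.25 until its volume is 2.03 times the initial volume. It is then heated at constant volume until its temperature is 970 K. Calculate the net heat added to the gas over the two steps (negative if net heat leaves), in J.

V₁ = nRT₁/P₁ = 3.97×8.314×556/83.4 = 220 L.
Step 1 — Polytropic n=1.25: T₂ = T₁(V₁/V₂)^(n−1) = 556×(0.493)^0.25 = 466 K; P₂ = P₁(V₁/V₂)^n = 34.4 kPa.
W = (P₁V₁−P₂V₂)/(n−1) = (83.4×220−34.4×447)/0.25 = 11900 J.
ΔU = nCvΔT = 3.97×20.8×(466−556) = -7440 J.
Q = ΔU + W = 4470 J.
State after step 1: P = 34.4 kPa, V = 447 L, T = 466 K.
Step 2 — Isochoric: V stays 447 L; P/T = const ⇒ T₂ = 970 K, P₂ = 71.7 kPa.
W = 0 (no volume change).
ΔU = nCvΔT = 3.97×20.8×(970−466) = 41600 J.
Q = ΔU = 41600 J.
Net over both steps: W = 11900 J, Q = 46100 J, ΔU = 34200 J.

46100 J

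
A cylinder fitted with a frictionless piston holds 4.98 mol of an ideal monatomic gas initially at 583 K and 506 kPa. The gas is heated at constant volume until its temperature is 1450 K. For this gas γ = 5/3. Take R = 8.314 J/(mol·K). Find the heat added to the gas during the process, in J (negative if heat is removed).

53800 J

V₁ = nRT₁/P₁ = 4.98×8.314×583/506 = 47.7 L.
Isochoric: V stays 47.7 L; P/T = const ⇒ T₂ = 1450 K, P₂ = 1260 kPa.
W = 0 (no volume change).
ΔU = nCvΔT = 4.98×12.5×(1450−583) = 53800 J.
Q = ΔU = 53800 J.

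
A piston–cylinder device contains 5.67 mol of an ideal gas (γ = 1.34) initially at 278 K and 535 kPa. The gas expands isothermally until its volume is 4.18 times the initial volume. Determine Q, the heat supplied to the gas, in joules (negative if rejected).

V₁ = nRT₁/P₁ = 5.67×8.314×278/535 = 24.5 L.
Isothermal: T stays 278 K; PV = const ⇒ V₂ = 102 L, P₂ = 128 kPa.
ΔU = 0 (ideal gas, T constant).
W = nRT ln(V₂/V₁) = 5.67×8.314×278×ln(4.18) = 18700 J.
Q = ΔU + W = 18700 J.

18700 J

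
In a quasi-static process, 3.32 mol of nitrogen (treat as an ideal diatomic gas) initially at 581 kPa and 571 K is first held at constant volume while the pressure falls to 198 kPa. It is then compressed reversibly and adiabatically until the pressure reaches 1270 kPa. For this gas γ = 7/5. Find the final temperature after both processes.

331 K

V₁ = nRT₁/P₁ = 3.32×8.314×571/581 = 27.1 L.
Step 1 — Isochoric: V stays 27.1 L; P/T = const ⇒ T₂ = 195 K, P₂ = 198 kPa.
W = 0 (no volume change).
ΔU = nCvΔT = 3.32×20.8×(195−571) = -26000 J.
Q = ΔU = -26000 J.
State after step 1: P = 198 kPa, V = 27.1 L, T = 195 K.
Step 2 — Adiabatic: T₂/T₁ = (P₂/P₁)^((γ−1)/γ) ⇒ T₂ = 195×(6.41)^0.286 = 331 K; V₂ = 7.19 L.
ΔU = nCvΔT = 3.32×20.8×(331−195) = 9410 J.
Q = 0 for an adiabatic process, so W = −ΔU = -9410 J.
Net over both steps: W = -9410 J, Q = -26000 J, ΔU = -16600 J.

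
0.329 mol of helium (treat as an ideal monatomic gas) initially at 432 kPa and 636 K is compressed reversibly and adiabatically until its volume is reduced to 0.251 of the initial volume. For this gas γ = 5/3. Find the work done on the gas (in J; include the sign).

V₁ = nRT₁/P₁ = 0.329×8.314×636/432 = 4.03 L.
Adiabatic: TV^(γ−1) = const ⇒ T₂ = 636×(3.98)^0.667 = 1600 K; PV^γ = const ⇒ P₂ = 4330 kPa.
ΔU = nCvΔT = 0.329×12.5×(1600−636) = 3950 J.
Q = 0 for an adiabatic process, so W = −ΔU = -3950 J.
Work done on the gas = −W_by = 3950 J.

3950 J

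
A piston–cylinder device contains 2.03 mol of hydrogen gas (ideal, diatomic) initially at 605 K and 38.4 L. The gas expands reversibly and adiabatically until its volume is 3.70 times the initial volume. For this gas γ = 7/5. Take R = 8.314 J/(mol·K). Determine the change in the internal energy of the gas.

P₁ = nRT₁/V₁ = 2.03×8.314×605/38.4 = 266 kPa.
Adiabatic: TV^(γ−1) = const ⇒ T₂ = 605×(0.270)^0.400 = 358 K; PV^γ = const ⇒ P₂ = 42.6 kPa.
For an ideal gas ΔU = nCvΔT with Cv = (5/2)R = 20.8 J/(mol·K).
ΔU = 2.03×20.8×(358−605) = -10400 J.

-10400 J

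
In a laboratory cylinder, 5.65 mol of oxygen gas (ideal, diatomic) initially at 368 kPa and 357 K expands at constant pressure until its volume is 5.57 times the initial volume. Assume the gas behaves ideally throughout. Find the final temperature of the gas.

1990 K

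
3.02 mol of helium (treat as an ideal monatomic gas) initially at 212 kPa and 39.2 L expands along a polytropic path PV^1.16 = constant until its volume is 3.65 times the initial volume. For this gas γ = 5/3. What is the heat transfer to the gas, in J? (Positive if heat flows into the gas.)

T₁ = P₁V₁/(nR) = 212×39.2/(3.02×8.314) = 331 K.
Polytropic n=1.16: T₂ = T₁(V₁/V₂)^(n−1) = 331×(0.274)^0.16 = 269 K; P₂ = P₁(V₁/V₂)^n = 47.2 kPa.
W = (P₁V₁−P₂V₂)/(n−1) = (212×39.2−47.2×143)/0.16 = 9720 J.
ΔU = nCvΔT = 3.02×12.5×(269−331) = -2330 J.
Q = ΔU + W = 7390 J.

7390 J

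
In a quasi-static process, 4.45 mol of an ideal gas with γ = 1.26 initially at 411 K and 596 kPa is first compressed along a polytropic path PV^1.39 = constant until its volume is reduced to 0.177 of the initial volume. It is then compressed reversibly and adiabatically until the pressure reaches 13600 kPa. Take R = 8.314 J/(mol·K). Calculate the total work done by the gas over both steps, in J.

-56000 J

V₁ = nRT₁/P₁ = 4.45×8.314×411/596 = 25.5 L.
Step 1 — Polytropic n=1.39: T₂ = T₁(V₁/V₂)^(n−1) = 411×(5.65)^0.39 = 807 K; P₂ = P₁(V₁/V₂)^n = 6620 kPa.
W = (P₁V₁−P₂V₂)/(n−1) = (596×25.5−6620×4.52)/0.39 = -37600 J.
ΔU = nCvΔT = 4.45×32.0×(807−411) = 56400 J.
Q = ΔU + W = 18800 J.
State after step 1: P = 6620 kPa, V = 4.52 L, T = 807 K.
Step 2 — Adiabatic: T₂/T₁ = (P₂/P₁)^((γ−1)/γ) ⇒ T₂ = 807×(2.06)^0.206 = 937 K; V₂ = 2.55 L.
ΔU = nCvΔT = 4.45×32.0×(937−807) = 18400 J.
Q = 0 for an adiabatic process, so W = −ΔU = -18400 J.
Net over both steps: W = -56000 J, Q = 18800 J, ΔU = 74800 J.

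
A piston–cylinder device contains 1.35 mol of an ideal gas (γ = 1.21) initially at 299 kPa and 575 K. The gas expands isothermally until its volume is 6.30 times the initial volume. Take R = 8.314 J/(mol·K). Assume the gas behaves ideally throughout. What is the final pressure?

47.5 kPa

V₁ = nRT₁/P₁ = 1.35×8.314×575/299 = 21.6 L.
Isothermal: T stays 575 K; PV = const ⇒ V₂ = 136 L, P₂ = 47.5 kPa.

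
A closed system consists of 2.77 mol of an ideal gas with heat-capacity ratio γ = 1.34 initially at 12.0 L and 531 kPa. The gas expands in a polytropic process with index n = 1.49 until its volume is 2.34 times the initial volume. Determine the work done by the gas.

T₁ = P₁V₁/(nR) = 531×12.0/(2.77×8.314) = 277 K.
Polytropic n=1.49: T₂ = T₁(V₁/V₂)^(n−1) = 277×(0.427)^0.49 = 182 K; P₂ = P₁(V₁/V₂)^n = 150 kPa.
W = (P₁V₁−P₂V₂)/(n−1) = (531×12.0−150×28.1)/0.49 = 4430 J.

4430 J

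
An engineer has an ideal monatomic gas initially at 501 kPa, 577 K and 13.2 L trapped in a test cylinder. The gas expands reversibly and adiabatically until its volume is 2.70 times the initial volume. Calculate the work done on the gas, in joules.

n = P₁V₁/(RT₁) = 501×13.2/(8.314×577) = 1.38 mol.
Adiabatic: TV^(γ−1) = const ⇒ T₂ = 577×(0.370)^0.667 = 298 K; PV^γ = const ⇒ P₂ = 95.7 kPa.
ΔU = nCvΔT = 1.38×12.5×(298−577) = -4800 J.
Q = 0 for an adiabatic process, so W = −ΔU = 4800 J.
Work done on the gas = −W_by = -4800 J.

-4800 J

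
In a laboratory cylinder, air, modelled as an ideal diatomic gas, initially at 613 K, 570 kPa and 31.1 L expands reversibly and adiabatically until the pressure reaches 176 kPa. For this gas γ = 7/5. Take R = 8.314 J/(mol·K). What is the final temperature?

438 K

Adiabatic: T₂/T₁ = (P₂/P₁)^((γ−1)/γ) ⇒ T₂ = 613×(0.309)^0.286 = 438 K; V₂ = 72.0 L.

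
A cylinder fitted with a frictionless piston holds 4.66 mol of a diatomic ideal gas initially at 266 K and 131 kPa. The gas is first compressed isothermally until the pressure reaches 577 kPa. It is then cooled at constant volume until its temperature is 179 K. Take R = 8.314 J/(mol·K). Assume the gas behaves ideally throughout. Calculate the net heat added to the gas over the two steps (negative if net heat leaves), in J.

V₁ = nRT₁/P₁ = 4.66×8.314×266/131 = 78.7 L.
Step 1 — Isothermal: T stays 266 K; PV = const ⇒ V₂ = 17.9 L, P₂ = 577 kPa.
ΔU = 0 (ideal gas, T constant).
W = nRT ln(V₂/V₁) = 4.66×8.314×266×ln(0.227) = -15300 J.
Q = ΔU + W = -15300 J.
State after step 1: P = 577 kPa, V = 17.9 L, T = 266 K.
Step 2 — Isochoric: V stays 17.9 L; P/T = const ⇒ T₂ = 179 K, P₂ = 388 kPa.
W = 0 (no volume change).
ΔU = nCvΔT = 4.66×20.8×(179−266) = -8430 J.
Q = ΔU = -8430 J.
Net over both steps: W = -15300 J, Q = -23700 J, ΔU = -8430 J.

-23700 J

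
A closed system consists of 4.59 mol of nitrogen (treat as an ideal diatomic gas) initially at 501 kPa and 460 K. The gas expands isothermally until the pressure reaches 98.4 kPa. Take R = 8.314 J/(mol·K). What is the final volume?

178 L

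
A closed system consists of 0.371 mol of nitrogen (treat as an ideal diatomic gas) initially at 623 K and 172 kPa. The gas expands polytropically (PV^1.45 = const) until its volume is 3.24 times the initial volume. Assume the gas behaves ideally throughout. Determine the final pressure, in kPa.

V₁ = nRT₁/P₁ = 0.371×8.314×623/172 = 11.2 L.
Polytropic n=1.45: T₂ = T₁(V₁/V₂)^(n−1) = 623×(0.309)^0.45 = 367 K; P₂ = P₁(V₁/V₂)^n = 31.3 kPa.

31.3 kPa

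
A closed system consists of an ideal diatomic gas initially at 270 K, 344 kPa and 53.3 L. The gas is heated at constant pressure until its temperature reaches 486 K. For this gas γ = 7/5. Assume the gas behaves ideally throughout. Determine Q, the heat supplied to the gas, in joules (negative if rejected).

51300 J

n = P₁V₁/(RT₁) = 344×53.3/(8.314×270) = 8.17 mol.
Isobaric: P stays 344 kPa; V/T = const ⇒ T₂ = 486 K, V₂ = 95.9 L.
W = PΔV = 344×(95.9−53.3) kPa·L = 14700 J.
ΔU = nCvΔT = 8.17×20.8×(486−270) = 36700 J.
Q = ΔU + W = nCpΔT = 51300 J.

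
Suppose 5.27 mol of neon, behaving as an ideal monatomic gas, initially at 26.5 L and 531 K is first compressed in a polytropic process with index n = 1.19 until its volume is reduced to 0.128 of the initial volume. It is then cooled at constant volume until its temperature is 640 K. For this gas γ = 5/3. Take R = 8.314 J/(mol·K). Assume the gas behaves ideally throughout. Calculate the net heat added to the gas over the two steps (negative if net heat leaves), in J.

P₁ = nRT₁/V₁ = 5.27×8.314×531/26.5 = 878 kPa.
Step 1 — Polytropic n=1.19: T₂ = T₁(V₁/V₂)^(n−1) = 531×(7.81)^0.19 = 785 K; P₂ = P₁(V₁/V₂)^n = 10100 kPa.
W = (P₁V₁−P₂V₂)/(n−1) = (878×26.5−10100×3.39)/0.19 = -58500 J.
ΔU = nCvΔT = 5.27×12.5×(785−531) = 16700 J.
Q = ΔU + W = -41800 J.
State after step 1: P = 10100 kPa, V = 3.39 L, T = 785 K.
Step 2 — Isochoric: V stays 3.39 L; P/T = const ⇒ T₂ = 640 K, P₂ = 8270 kPa.
W = 0 (no volume change).
ΔU = nCvΔT = 5.27×12.5×(640−785) = -9510 J.
Q = ΔU = -9510 J.
Net over both steps: W = -58500 J, Q = -51300 J, ΔU = 7160 J.

-51300 J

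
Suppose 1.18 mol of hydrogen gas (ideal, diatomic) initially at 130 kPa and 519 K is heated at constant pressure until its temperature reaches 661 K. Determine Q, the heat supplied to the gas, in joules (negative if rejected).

4880 J

V₁ = nRT₁/P₁ = 1.18×8.314×519/130 = 39.2 L.
Isobaric: P stays 130 kPa; V/T = const ⇒ T₂ = 661 K, V₂ = 49.9 L.
W = PΔV = 130×(49.9−39.2) kPa·L = 1390 J.
ΔU = nCvΔT = 1.18×20.8×(661−519) = 3480 J.
Q = ΔU + W = nCpΔT = 4880 J.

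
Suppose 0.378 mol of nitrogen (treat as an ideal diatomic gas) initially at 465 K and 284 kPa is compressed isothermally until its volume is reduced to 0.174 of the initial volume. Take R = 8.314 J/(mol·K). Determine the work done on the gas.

2560 J

V₁ = nRT₁/P₁ = 0.378×8.314×465/284 = 5.15 L.
Isothermal: T stays 465 K; PV = const ⇒ V₂ = 0.895 L, P₂ = 1630 kPa.
W = nRT ln(V₂/V₁) = 0.378×8.314×465×ln(0.174) = -2560 J.
Work done on the gas = −W_by = 2560 J.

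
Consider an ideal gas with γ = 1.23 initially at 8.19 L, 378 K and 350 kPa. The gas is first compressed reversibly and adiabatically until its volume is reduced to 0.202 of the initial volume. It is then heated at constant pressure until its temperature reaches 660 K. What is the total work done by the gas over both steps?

n = P₁V₁/(RT₁) = 350×8.19/(8.314×378) = 0.912 mol.
Step 1 — Adiabatic: TV^(γ−1) = const ⇒ T₂ = 378×(4.95)^0.230 = 546 K; PV^γ = const ⇒ P₂ = 2500 kPa.
ΔU = nCvΔT = 0.912×36.1×(546−378) = 5540 J.
Q = 0 for an adiabatic process, so W = −ΔU = -5540 J.
State after step 1: P = 2500 kPa, V = 1.65 L, T = 546 K.
Step 2 — Isobaric: P stays 2500 kPa; V/T = const ⇒ T₂ = 660 K, V₂ = 2.00 L.
W = PΔV = 2500×(2.00−1.65) kPa·L = 864 J.
ΔU = nCvΔT = 0.912×36.1×(660−546) = 3760 J.
Q = ΔU + W = nCpΔT = 4620 J.
Net over both steps: W = -4680 J, Q = 4620 J, ΔU = 9300 J.

-4680 J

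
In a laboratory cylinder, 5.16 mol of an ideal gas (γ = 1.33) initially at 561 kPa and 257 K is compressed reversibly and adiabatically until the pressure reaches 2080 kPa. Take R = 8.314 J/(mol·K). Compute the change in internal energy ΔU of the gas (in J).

V₁ = nRT₁/P₁ = 5.16×8.314×257/561 = 19.7 L.
Adiabatic: T₂/T₁ = (P₂/P₁)^((γ−1)/γ) ⇒ T₂ = 257×(3.71)^0.248 = 356 K; V₂ = 7.34 L.
For an ideal gas ΔU = nCvΔT with Cv = R/(γ−1) = 25.2 J/(mol·K).
ΔU = 5.16×25.2×(356−257) = 12800 J.

12800 J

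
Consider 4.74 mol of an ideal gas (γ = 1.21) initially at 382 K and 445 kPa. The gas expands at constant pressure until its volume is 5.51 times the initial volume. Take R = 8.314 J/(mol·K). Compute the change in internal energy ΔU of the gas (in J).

323000 J

V₁ = nRT₁/P₁ = 4.74×8.314×382/445 = 33.8 L.
Isobaric: P stays 445 kPa; V/T = const ⇒ T₂ = 2100 K, V₂ = 186 L.
For an ideal gas ΔU = nCvΔT with Cv = R/(γ−1) = 39.6 J/(mol·K).
ΔU = 4.74×39.6×(2100−382) = 323000 J.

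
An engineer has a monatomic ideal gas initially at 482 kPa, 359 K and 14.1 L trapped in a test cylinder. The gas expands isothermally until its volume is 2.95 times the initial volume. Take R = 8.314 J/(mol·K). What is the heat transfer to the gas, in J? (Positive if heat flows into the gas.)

7350 J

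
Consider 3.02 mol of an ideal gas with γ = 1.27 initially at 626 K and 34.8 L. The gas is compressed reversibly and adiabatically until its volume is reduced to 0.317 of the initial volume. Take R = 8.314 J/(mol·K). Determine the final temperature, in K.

P₁ = nRT₁/V₁ = 3.02×8.314×626/34.8 = 452 kPa.
Adiabatic: TV^(γ−1) = const ⇒ T₂ = 626×(3.15)^0.270 = 854 K; PV^γ = const ⇒ P₂ = 1940 kPa.

854 K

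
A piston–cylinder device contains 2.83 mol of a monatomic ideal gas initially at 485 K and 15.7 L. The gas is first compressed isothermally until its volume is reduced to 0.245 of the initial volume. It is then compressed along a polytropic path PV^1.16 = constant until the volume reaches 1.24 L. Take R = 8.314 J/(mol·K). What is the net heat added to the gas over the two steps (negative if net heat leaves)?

-26800 J

P₁ = nRT₁/V₁ = 2.83×8.314×485/15.7 = 727 kPa.
Step 1 — Isothermal: T stays 485 K; PV = const ⇒ V₂ = 3.85 L, P₂ = 2970 kPa.
ΔU = 0 (ideal gas, T constant).
W = nRT ln(V₂/V₁) = 2.83×8.314×485×ln(0.245) = -16100 J.
Q = ΔU + W = -16100 J.
State after step 1: P = 2970 kPa, V = 3.85 L, T = 485 K.
Step 2 — Polytropic n=1.16: T₂ = T₁(V₁/V₂)^(n−1) = 485×(3.10)^0.16 = 581 K; P₂ = P₁(V₁/V₂)^n = 11000 kPa.
W = (P₁V₁−P₂V₂)/(n−1) = (2970×3.85−11000×1.24)/0.16 = -14200 J.
ΔU = nCvΔT = 2.83×12.5×(581−485) = 3400 J.
Q = ΔU + W = -10800 J.
Net over both steps: W = -30200 J, Q = -26800 J, ΔU = 3400 J.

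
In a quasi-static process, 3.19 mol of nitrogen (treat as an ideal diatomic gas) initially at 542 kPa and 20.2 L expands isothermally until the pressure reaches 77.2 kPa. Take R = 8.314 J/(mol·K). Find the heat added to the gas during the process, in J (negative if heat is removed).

T₁ = P₁V₁/(nR) = 542×20.2/(3.19×8.314) = 413 K.
Isothermal: T stays 413 K; PV = const ⇒ V₂ = 142 L, P₂ = 77.2 kPa.
ΔU = 0 (ideal gas, T constant).
W = nRT ln(V₂/V₁) = 3.19×8.314×413×ln(7.02) = 21300 J.
Q = ΔU + W = 21300 J.

21300 J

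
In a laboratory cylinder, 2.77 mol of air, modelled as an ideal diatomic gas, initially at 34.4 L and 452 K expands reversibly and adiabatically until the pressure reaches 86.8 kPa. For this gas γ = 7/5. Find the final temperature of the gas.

316 K

P₁ = nRT₁/V₁ = 2.77×8.314×452/34.4 = 303 kPa.
Adiabatic: T₂/T₁ = (P₂/P₁)^((γ−1)/γ) ⇒ T₂ = 452×(0.287)^0.286 = 316 K; V₂ = 83.9 L.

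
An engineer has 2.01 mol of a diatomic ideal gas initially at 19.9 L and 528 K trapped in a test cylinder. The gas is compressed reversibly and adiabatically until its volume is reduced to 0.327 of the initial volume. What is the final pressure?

2120 kPa

P₁ = nRT₁/V₁ = 2.01×8.314×528/19.9 = 443 kPa.
Adiabatic: TV^(γ−1) = const ⇒ T₂ = 528×(3.06)^0.400 = 826 K; PV^γ = const ⇒ P₂ = 2120 kPa.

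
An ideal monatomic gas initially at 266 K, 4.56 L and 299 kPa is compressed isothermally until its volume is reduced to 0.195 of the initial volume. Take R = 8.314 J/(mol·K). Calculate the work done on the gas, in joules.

n = P₁V₁/(RT₁) = 299×4.56/(8.314×266) = 0.617 mol.
Isothermal: T stays 266 K; PV = const ⇒ V₂ = 0.889 L, P₂ = 1530 kPa.
W = nRT ln(V₂/V₁) = 0.617×8.314×266×ln(0.195) = -2230 J.
Work done on the gas = −W_by = 2230 J.

2230 J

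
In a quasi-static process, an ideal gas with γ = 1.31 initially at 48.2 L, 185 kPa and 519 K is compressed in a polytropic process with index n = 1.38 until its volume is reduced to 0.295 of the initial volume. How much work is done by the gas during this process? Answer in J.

n = P₁V₁/(RT₁) = 185×48.2/(8.314×519) = 2.07 mol.
Polytropic n=1.38: T₂ = T₁(V₁/V₂)^(n−1) = 519×(3.39)^0.38 = 825 K; P₂ = P₁(V₁/V₂)^n = 997 kPa.
W = (P₁V₁−P₂V₂)/(n−1) = (185×48.2−997×14.2)/0.38 = -13900 J.

-13900 J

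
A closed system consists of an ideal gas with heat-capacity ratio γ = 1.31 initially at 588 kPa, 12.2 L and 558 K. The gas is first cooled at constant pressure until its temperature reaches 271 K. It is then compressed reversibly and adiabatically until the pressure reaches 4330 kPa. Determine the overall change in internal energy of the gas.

n = P₁V₁/(RT₁) = 588×12.2/(8.314×558) = 1.55 mol.
Step 1 — Isobaric: P stays 588 kPa; V/T = const ⇒ T₂ = 271 K, V₂ = 5.93 L.
W = PΔV = 588×(5.93−12.2) kPa·L = -3690 J.
ΔU = nCvΔT = 1.55×26.8×(271−558) = -11900 J.
Q = ΔU + W = nCpΔT = -15600 J.
State after step 1: P = 588 kPa, V = 5.93 L, T = 271 K.
Step 2 — Adiabatic: T₂/T₁ = (P₂/P₁)^((γ−1)/γ) ⇒ T₂ = 271×(7.36)^0.237 = 435 K; V₂ = 1.29 L.
ΔU = nCvΔT = 1.55×26.8×(435−271) = 6790 J.
Q = 0 for an adiabatic process, so W = −ΔU = -6790 J.
Net over both steps: W = -10500 J, Q = -15600 J, ΔU = -5110 J.

-5110 J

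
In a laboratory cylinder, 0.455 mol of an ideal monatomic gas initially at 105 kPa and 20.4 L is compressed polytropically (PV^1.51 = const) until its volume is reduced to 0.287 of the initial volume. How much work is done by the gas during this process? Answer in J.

T₁ = P₁V₁/(nR) = 105×20.4/(0.455×8.314) = 566 K.
Polytropic n=1.51: T₂ = T₁(V₁/V₂)^(n−1) = 566×(3.48)^0.51 = 1070 K; P₂ = P₁(V₁/V₂)^n = 691 kPa.
W = (P₁V₁−P₂V₂)/(n−1) = (105×20.4−691×5.85)/0.51 = -3740 J.

-3740 J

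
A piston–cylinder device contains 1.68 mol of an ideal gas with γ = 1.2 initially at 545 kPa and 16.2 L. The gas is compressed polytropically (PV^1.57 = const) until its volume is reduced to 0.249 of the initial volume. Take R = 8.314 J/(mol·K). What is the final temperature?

1400 K

T₁ = P₁V₁/(nR) = 545×16.2/(1.68×8.314) = 632 K.
Polytropic n=1.57: T₂ = T₁(V₁/V₂)^(n−1) = 632×(4.02)^0.57 = 1400 K; P₂ = P₁(V₁/V₂)^n = 4830 kPa.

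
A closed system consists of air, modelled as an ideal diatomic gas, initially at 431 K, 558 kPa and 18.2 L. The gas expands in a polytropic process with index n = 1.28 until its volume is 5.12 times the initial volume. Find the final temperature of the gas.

273 K

Polytropic n=1.28: T₂ = T₁(V₁/V₂)^(n−1) = 431×(0.195)^0.28 = 273 K; P₂ = P₁(V₁/V₂)^n = 69.0 kPa.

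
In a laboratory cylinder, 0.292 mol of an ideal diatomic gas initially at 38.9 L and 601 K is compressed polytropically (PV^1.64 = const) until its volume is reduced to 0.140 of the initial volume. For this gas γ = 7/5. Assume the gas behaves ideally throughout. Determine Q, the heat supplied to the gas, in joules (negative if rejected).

3450 J

P₁ = nRT₁/V₁ = 0.292×8.314×601/38.9 = 37.5 kPa.
Polytropic n=1.64: T₂ = T₁(V₁/V₂)^(n−1) = 601×(7.14)^0.64 = 2120 K; P₂ = P₁(V₁/V₂)^n = 943 kPa.
W = (P₁V₁−P₂V₂)/(n−1) = (37.5×38.9−943×5.45)/0.64 = -5740 J.
ΔU = nCvΔT = 0.292×20.8×(2120−601) = 9190 J.
Q = ΔU + W = 3450 J.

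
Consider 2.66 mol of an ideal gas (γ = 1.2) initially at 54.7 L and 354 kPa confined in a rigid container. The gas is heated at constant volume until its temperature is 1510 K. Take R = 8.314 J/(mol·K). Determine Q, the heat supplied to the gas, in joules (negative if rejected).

70200 J

T₁ = P₁V₁/(nR) = 354×54.7/(2.66×8.314) = 876 K.
Isochoric: V stays 54.7 L; P/T = const ⇒ T₂ = 1510 K, P₂ = 610 kPa.
W = 0 (no volume change).
ΔU = nCvΔT = 2.66×41.6×(1510−876) = 70200 J.
Q = ΔU = 70200 J.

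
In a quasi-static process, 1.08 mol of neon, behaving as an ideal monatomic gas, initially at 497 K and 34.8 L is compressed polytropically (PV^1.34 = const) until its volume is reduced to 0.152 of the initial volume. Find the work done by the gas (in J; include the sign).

-11800 J

P₁ = nRT₁/V₁ = 1.08×8.314×497/34.8 = 128 kPa.
Polytropic n=1.34: T₂ = T₁(V₁/V₂)^(n−1) = 497×(6.58)^0.34 = 943 K; P₂ = P₁(V₁/V₂)^n = 1600 kPa.
W = (P₁V₁−P₂V₂)/(n−1) = (128×34.8−1600×5.29)/0.34 = -11800 J.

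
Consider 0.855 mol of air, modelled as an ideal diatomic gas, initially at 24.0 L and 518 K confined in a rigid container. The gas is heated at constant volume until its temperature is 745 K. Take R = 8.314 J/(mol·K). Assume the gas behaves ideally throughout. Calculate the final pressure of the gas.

221 kPa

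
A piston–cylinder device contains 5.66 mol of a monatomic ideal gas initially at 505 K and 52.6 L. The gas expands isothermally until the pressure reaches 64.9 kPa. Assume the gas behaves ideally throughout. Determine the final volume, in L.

366 L

P₁ = nRT₁/V₁ = 5.66×8.314×505/52.6 = 452 kPa.
Isothermal: T stays 505 K; PV = const ⇒ V₂ = 366 L, P₂ = 64.9 kPa.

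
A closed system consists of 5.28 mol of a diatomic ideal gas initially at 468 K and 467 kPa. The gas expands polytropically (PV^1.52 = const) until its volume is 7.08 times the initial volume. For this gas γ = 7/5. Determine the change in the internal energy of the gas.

V₁ = nRT₁/P₁ = 5.28×8.314×468/467 = 44.0 L.
Polytropic n=1.52: T₂ = T₁(V₁/V₂)^(n−1) = 468×(0.141)^0.52 = 169 K; P₂ = P₁(V₁/V₂)^n = 23.8 kPa.
For an ideal gas ΔU = nCvΔT with Cv = (5/2)R = 20.8 J/(mol·K).
ΔU = 5.28×20.8×(169−468) = -32800 J.

-32800 J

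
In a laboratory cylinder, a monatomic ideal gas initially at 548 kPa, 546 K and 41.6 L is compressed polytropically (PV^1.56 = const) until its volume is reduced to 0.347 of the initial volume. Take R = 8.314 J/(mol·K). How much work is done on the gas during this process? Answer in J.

n = P₁V₁/(RT₁) = 548×41.6/(8.314×546) = 5.02 mol.
Polytropic n=1.56: T₂ = T₁(V₁/V₂)^(n−1) = 546×(2.88)^0.56 = 988 K; P₂ = P₁(V₁/V₂)^n = 2860 kPa.
W = (P₁V₁−P₂V₂)/(n−1) = (548×41.6−2860×14.4)/0.56 = -32900 J.
Work done on the gas = −W_by = 32900 J.

32900 J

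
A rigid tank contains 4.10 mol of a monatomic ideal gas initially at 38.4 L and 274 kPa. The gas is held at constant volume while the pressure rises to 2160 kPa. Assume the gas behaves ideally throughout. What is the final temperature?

2430 K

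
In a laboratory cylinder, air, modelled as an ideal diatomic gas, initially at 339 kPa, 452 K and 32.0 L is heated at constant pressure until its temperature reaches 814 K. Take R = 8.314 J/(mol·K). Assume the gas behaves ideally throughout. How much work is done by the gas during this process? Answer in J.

n = P₁V₁/(RT₁) = 339×32.0/(8.314×452) = 2.89 mol.
Isobaric: P stays 339 kPa; V/T = const ⇒ T₂ = 814 K, V₂ = 57.6 L.
W = PΔV = 339×(57.6−32.0) kPa·L = 8690 J.

8690 J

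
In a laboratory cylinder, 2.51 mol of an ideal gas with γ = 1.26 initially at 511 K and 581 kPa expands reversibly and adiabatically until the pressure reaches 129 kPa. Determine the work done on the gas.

-10900 J

V₁ = nRT₁/P₁ = 2.51×8.314×511/581 = 18.4 L.
Adiabatic: T₂/T₁ = (P₂/P₁)^((γ−1)/γ) ⇒ T₂ = 511×(0.222)^0.206 = 375 K; V₂ = 60.6 L.
ΔU = nCvΔT = 2.51×32.0×(375−511) = -10900 J.
Q = 0 for an adiabatic process, so W = −ΔU = 10900 J.
Work done on the gas = −W_by = -10900 J.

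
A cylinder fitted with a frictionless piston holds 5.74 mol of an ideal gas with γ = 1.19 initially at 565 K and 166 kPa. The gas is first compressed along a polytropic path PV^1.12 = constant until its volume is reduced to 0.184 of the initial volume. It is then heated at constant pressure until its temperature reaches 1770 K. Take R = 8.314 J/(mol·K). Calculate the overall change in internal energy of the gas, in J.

303000 J

V₁ = nRT₁/P₁ = 5.74×8.314×565/166 = 162 L.
Step 1 — Polytropic n=1.12: T₂ = T₁(V₁/V₂)^(n−1) = 565×(5.43)^0.12 = 692 K; P₂ = P₁(V₁/V₂)^n = 1110 kPa.
W = (P₁V₁−P₂V₂)/(n−1) = (166×162−1110×29.9)/0.12 = -50600 J.
ΔU = nCvΔT = 5.74×43.8×(692−565) = 32000 J.
Q = ΔU + W = -18600 J.
State after step 1: P = 1110 kPa, V = 29.9 L, T = 692 K.
Step 2 — Isobaric: P stays 1110 kPa; V/T = const ⇒ T₂ = 1770 K, V₂ = 76.4 L.
W = PΔV = 1110×(76.4−29.9) kPa·L = 51400 J.
ΔU = nCvΔT = 5.74×43.8×(1770−692) = 271000 J.
Q = ΔU + W = nCpΔT = 322000 J.
Net over both steps: W = 822 J, Q = 303000 J, ΔU = 303000 J.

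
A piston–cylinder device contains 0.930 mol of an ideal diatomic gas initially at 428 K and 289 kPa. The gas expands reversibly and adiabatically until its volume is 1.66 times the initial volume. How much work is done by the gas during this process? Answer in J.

V₁ = nRT₁/P₁ = 0.930×8.314×428/289 = 11.5 L.
Adiabatic: TV^(γ−1) = const ⇒ T₂ = 428×(0.602)^0.400 = 349 K; PV^γ = const ⇒ P₂ = 142 kPa.
ΔU = nCvΔT = 0.930×20.8×(349−428) = -1520 J.
Q = 0 for an adiabatic process, so W = −ΔU = 1520 J.

1520 J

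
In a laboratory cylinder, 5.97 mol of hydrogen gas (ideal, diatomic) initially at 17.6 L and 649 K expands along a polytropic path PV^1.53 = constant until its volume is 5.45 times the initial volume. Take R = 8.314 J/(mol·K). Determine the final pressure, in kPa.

137 kPa

P₁ = nRT₁/V₁ = 5.97×8.314×649/17.6 = 1830 kPa.
Polytropic n=1.53: T₂ = T₁(V₁/V₂)^(n−1) = 649×(0.183)^0.53 = 264 K; P₂ = P₁(V₁/V₂)^n = 137 kPa.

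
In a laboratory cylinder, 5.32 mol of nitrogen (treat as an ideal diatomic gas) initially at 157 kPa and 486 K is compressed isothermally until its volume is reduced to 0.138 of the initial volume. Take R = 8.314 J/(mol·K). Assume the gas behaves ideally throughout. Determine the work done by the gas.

V₁ = nRT₁/P₁ = 5.32×8.314×486/157 = 137 L.
Isothermal: T stays 486 K; PV = const ⇒ V₂ = 18.9 L, P₂ = 1140 kPa.
W = nRT ln(V₂/V₁) = 5.32×8.314×486×ln(0.138) = -42600 J.

-42600 J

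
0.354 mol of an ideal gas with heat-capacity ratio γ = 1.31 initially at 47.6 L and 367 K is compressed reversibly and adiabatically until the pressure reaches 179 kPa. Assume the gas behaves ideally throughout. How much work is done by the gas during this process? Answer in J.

-2200 J

P₁ = nRT₁/V₁ = 0.354×8.314×367/47.6 = 22.7 kPa.
Adiabatic: T₂/T₁ = (P₂/P₁)^((γ−1)/γ) ⇒ T₂ = 367×(7.89)^0.237 = 598 K; V₂ = 9.84 L.
ΔU = nCvΔT = 0.354×26.8×(598−367) = 2200 J.
Q = 0 for an adiabatic process, so W = −ΔU = -2200 J.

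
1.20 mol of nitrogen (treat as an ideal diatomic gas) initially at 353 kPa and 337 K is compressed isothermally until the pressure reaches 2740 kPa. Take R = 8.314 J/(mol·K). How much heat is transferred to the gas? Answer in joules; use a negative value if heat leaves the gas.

V₁ = nRT₁/P₁ = 1.20×8.314×337/353 = 9.52 L.
Isothermal: T stays 337 K; PV = const ⇒ V₂ = 1.23 L, P₂ = 2740 kPa.
ΔU = 0 (ideal gas, T constant).
W = nRT ln(V₂/V₁) = 1.20×8.314×337×ln(0.129) = -6890 J.
Q = ΔU + W = -6890 J.

-6890 J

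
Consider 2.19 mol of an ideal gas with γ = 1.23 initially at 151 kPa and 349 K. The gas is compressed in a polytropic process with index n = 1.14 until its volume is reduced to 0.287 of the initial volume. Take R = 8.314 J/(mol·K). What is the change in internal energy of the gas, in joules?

V₁ = nRT₁/P₁ = 2.19×8.314×349/151 = 42.1 L.
Polytropic n=1.14: T₂ = T₁(V₁/V₂)^(n−1) = 349×(3.48)^0.14 = 416 K; P₂ = P₁(V₁/V₂)^n = 627 kPa.
For an ideal gas ΔU = nCvΔT with Cv = R/(γ−1) = 36.1 J/(mol·K).
ΔU = 2.19×36.1×(416−349) = 5280 J.

5280 J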